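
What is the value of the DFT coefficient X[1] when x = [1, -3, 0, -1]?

X[1] = Σ(n=0 to 3) x[n] · ω_4^(1n) where ω_4 = e^(-2πi/4)
= (1)·ω_4^0 + (-3)·ω_4^1 + (0)·ω_4^2 + (-1)·ω_4^3

X[1] = 1+2i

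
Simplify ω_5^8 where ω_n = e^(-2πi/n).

Since ω_5^5 = 1, powers reduce modulo 5.
8 mod 5 = 3
So ω_5^8 = ω_5^3 = e^(-2πi·3/5)

ω_5^8 = ω_5^3 = -0.8090+0.5878i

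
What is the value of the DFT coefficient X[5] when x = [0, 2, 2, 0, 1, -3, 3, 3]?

X[5] = Σ(n=0 to 7) x[n] · ω_8^(5n) where ω_8 = e^(-2πi/8)
= (0)·ω_8^0 + (2)·ω_8^5 + (2)·ω_8^10 + (0)·ω_8^15 + (1)·ω_8^20 + (-3)·ω_8^25 + (3)·ω_8^30 + (3)·ω_8^35

X[5] = -6.6569+2.4142i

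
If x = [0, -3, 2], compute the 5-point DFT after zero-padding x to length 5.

Original 3-point DFT: [-1, 0.5000+4.3301i, 0.5000-4.3301i]
Zero-padded 5-point DFT provides frequency interpolation.

DFT_5([x, 0, ...]) = [-1, -2.5451+1.6776i, 3.0451+3.6655i, 3.0451-3.6655i, -2.5451-1.6776i]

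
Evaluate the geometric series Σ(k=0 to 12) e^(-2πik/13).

Sum of all nth roots of unity equals 0 for n > 1 (geometric series with r ≠ 1).

0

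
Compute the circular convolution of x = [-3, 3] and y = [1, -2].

(x ⊛ y)[n] = Σ(m=0 to 1) x[m] · y[(n-m) mod 2]

Computing each output sample:
(x ⊛ y)[0] = -9
(x ⊛ y)[1] = 9

x ⊛ y = [-9, 9]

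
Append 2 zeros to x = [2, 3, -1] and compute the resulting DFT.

Original 3-point DFT: [4, 1.0000-3.4641i, 1.0000+3.4641i]
Zero-padded 5-point DFT provides frequency interpolation.

DFT_5([x, 0, ...]) = [4, 3.7361-2.2654i, -0.7361-2.7144i, -0.7361+2.7144i, 3.7361+2.2654i]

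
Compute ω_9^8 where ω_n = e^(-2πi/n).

ω_9^8 = e^(-2πi·8/9)
= cos(-2π·8/9) + i·sin(-2π·8/9)
= cos(-16π/9) + i·sin(-16π/9)

ω_9^8 = cos(-16π/9) + i·sin(-16π/9) = 0.7660+0.6428i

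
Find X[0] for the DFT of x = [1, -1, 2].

X[0] = Σ(n=0 to 2) x[n] · ω_3^0 = Σ x[n]
= (1) + (-1) + (2)

X[0] = 2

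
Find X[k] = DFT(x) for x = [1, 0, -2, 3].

X[k] = Σ(n=0 to 3) x[n] · ω_4^(nk)
where ω_4 = e^(-2πi/4)

Computing each X[k]:
X[0] = 2
X[1] = 3+3i
X[2] = -4
X[3] = 3-3i

X = [2, 3+3i, -4, 3-3i]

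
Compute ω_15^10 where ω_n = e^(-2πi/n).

ω_15^10 = e^(-2πi·10/15)
= cos(-2π·10/15) + i·sin(-2π·10/15)
= cos(-20π/15) + i·sin(-20π/15)

ω_15^10 = cos(-20π/15) + i·sin(-20π/15) = -0.5000+0.8660i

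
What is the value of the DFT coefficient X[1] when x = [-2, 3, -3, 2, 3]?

X[1] = Σ(n=0 to 4) x[n] · ω_5^(1n) where ω_5 = e^(-2πi/5)
= (-2)·ω_5^0 + (3)·ω_5^1 + (-3)·ω_5^2 + (2)·ω_5^3 + (3)·ω_5^4

X[1] = 0.6631+2.9389i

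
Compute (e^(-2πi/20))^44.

Since ω_20^20 = 1, powers reduce modulo 20.
44 mod 20 = 4
So ω_20^44 = ω_20^4 = e^(-2πi·4/20)

ω_20^44 = ω_20^4 = 0.3090-0.9511i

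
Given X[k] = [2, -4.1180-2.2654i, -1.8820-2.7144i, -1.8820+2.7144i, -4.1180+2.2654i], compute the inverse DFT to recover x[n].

x[n] = (1/5) Σ(k=0 to 4) X[k] · e^(2πikn/5)

Computing each x[n]:
x[0] = -2
x[1] = 2
x[2] = 1
x[3] = 2
x[4] = -1

x = [-2, 2, 1, 2, -1]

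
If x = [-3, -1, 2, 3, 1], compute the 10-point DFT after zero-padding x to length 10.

Original 5-point DFT: [2, -7.0451+2.4899i, -1.4549+0.2245i, -1.4549-0.2245i, -7.0451-2.4899i]
Zero-padded 10-point DFT provides frequency interpolation.

DFT_10([x, 0, ...]) = [2, -4.9271-4.7553i, -7.0451+2.4899i, -1.5729+2.9389i, -1.4549+0.2245i, -2, -1.4549-0.2245i, -1.5729-2.9389i, -7.0451-2.4899i, -4.9271+4.7553i]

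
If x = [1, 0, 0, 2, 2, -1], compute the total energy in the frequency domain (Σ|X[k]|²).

Parseval: Σ|x[n]|² = (1/N)Σ|X[k]|², so Σ|X[k]|² = N·Σ|x[n]|² = 6·10.0000

Σ|X[k]|² = N·Σ|x[n]|² = 6·10.0000 = 60.0000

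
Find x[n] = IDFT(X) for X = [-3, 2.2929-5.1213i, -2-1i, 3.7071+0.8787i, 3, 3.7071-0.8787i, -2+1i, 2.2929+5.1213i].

x[n] = (1/8) Σ(k=0 to 7) X[k] · e^(2πikn/8)

Computing each x[n]:
x[0] = 1
x[1] = 0
x[2] = 2
x[3] = 0
x[4] = -2
x[5] = -1
x[6] = -1
x[7] = -2

x = [1, 0, 2, 0, -2, -1, -1, -2]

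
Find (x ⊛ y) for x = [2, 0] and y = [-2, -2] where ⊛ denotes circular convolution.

(x ⊛ y)[n] = Σ(m=0 to 1) x[m] · y[(n-m) mod 2]

Computing each output sample:
(x ⊛ y)[0] = -4
(x ⊛ y)[1] = -4

x ⊛ y = [-4, -4]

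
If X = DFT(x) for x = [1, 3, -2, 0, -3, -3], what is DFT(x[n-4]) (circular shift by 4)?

Time shift by 4: X_shifted[k] = ω_6^(4k) · X[k]
Shifted x = [-2, 0, -3, -3, 1, 3]

DFT(x[n-4]) = [-4, 3.5000+6.0622i, -5.5000-0.8660i, -4, -5.5000+0.8660i, 3.5000-6.0622i]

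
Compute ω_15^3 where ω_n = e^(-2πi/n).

ω_15^3 = e^(-2πi·3/15)
= cos(-2π·3/15) + i·sin(-2π·3/15)
= cos(-6π/15) + i·sin(-6π/15)

ω_15^3 = cos(-6π/15) + i·sin(-6π/15) = 0.3090-0.9511i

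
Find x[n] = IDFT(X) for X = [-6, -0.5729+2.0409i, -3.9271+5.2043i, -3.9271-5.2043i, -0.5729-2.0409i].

x[n] = (1/5) Σ(k=0 to 4) X[k] · e^(2πikn/5)

Computing each x[n]:
x[0] = -3
x[1] = -2
x[2] = 0
x[3] = -3
x[4] = 2

x = [-3, -2, 0, -3, 2]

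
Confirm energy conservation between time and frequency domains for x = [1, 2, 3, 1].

Time domain:
Σ|x[n]|² = |1|² + |2|² + |3|² + |1|² = 15.0000

Frequency domain:
(1/4)Σ|X[k]|² = (1/4)(|7|² + |-2-1i|² + |1|² + |-2+1i|²) = (1/4)·60.0000 = 15.0000

Both sides agree, confirming Parseval's theorem.

Σ|x[n]|² = (1/N)Σ|X[k]|² = 15.0000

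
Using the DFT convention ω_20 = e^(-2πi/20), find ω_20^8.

ω_20^8 = e^(-2πi·8/20)
= cos(-2π·8/20) + i·sin(-2π·8/20)
= cos(-16π/20) + i·sin(-16π/20)

ω_20^8 = cos(-16π/20) + i·sin(-16π/20) = -0.8090-0.5878i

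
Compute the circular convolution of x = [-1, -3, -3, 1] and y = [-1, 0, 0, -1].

(x ⊛ y)[n] = Σ(m=0 to 3) x[m] · y[(n-m) mod 4]

Computing each output sample:
(x ⊛ y)[0] = 4
(x ⊛ y)[1] = 6
(x ⊛ y)[2] = 2
(x ⊛ y)[3] = 0

x ⊛ y = [4, 6, 2, 0]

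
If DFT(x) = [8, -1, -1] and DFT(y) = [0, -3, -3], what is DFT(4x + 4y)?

By linearity: DFT(4x + 4y) = 4·DFT(x) + 4·DFT(y)
= 4·[8, -1, -1] + 4·[0, -3, -3]

Computing element-wise:
Z[0] = 4·(8) + 4·(0) = 32
Z[1] = 4·(-1) + 4·(-3) = -16
Z[2] = 4·(-1) + 4·(-3) = -16

DFT(4x + 4y) = 4·X + 4·Y = [32, -16, -16]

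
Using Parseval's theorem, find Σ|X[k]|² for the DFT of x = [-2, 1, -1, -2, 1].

Parseval: Σ|x[n]|² = (1/N)Σ|X[k]|², so Σ|X[k]|² = N·Σ|x[n]|² = 5·11.0000

Σ|X[k]|² = N·Σ|x[n]|² = 5·11.0000 = 55.0000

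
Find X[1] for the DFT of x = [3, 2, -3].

X[1] = Σ(n=0 to 2) x[n] · ω_3^(1n) where ω_3 = e^(-2πi/3)
= (3)·ω_3^0 + (2)·ω_3^1 + (-3)·ω_3^2

X[1] = 3.5000-4.3301i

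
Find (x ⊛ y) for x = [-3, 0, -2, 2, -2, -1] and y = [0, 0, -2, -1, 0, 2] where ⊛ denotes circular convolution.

(x ⊛ y)[n] = Σ(m=0 to 5) x[m] · y[(n-m) mod 6]

Computing each output sample:
(x ⊛ y)[0] = 2
(x ⊛ y)[1] = 0
(x ⊛ y)[2] = 11
(x ⊛ y)[3] = -1
(x ⊛ y)[4] = 2
(x ⊛ y)[5] = -8

x ⊛ y = [2, 0, 11, -1, 2, -8]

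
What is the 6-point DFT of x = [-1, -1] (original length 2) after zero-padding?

Original 2-point DFT: [-2, 0]
Zero-padded 6-point DFT provides frequency interpolation.

DFT_6([x, 0, ...]) = [-2, -1.5000+0.8660i, -0.5000+0.8660i, 0, -0.5000-0.8660i, -1.5000-0.8660i]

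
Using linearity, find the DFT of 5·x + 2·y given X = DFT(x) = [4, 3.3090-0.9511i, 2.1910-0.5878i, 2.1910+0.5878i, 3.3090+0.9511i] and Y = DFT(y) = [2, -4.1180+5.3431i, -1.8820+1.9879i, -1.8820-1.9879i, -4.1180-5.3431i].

By linearity: DFT(5x + 2y) = 5·DFT(x) + 2·DFT(y)
= 5·[4, 3.3090-0.9511i, 2.1910-0.5878i, 2.1910+0.5878i, 3.3090+0.9511i] + 2·[2, -4.1180+5.3431i, -1.8820+1.9879i, -1.8820-1.9879i, -4.1180-5.3431i]

Computing element-wise:
Z[0] = 5·(4) + 2·(2) = 24
Z[1] = 5·(3.3090-0.9511i) + 2·(-4.1180+5.3431i) = 8.3090+5.9307i
Z[2] = 5·(2.1910-0.5878i) + 2·(-1.8820+1.9879i) = 7.1910+1.0368i
Z[3] = 5·(2.1910+0.5878i) + 2·(-1.8820-1.9879i) = 7.1910-1.0368i
Z[4] = 5·(3.3090+0.9511i) + 2·(-4.1180-5.3431i) = 8.3090-5.9307i

DFT(5x + 2y) = 5·X + 2·Y = [24, 8.3090+5.9307i, 7.1910+1.0368i, 7.1910-1.0368i, 8.3090-5.9307i]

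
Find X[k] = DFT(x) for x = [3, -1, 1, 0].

X[k] = Σ(n=0 to 3) x[n] · ω_4^(nk)
where ω_4 = e^(-2πi/4)

Computing each X[k]:
X[0] = 3
X[1] = 2+1i
X[2] = 5
X[3] = 2-1i

X = [3, 2+1i, 5, 2-1i]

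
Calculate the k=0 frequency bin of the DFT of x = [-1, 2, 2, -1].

X[0] = Σ(n=0 to 3) x[n] · ω_4^0 = Σ x[n]
= (-1) + (2) + (2) + (-1)

X[0] = 2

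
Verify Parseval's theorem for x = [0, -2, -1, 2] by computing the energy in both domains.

Time domain:
Σ|x[n]|² = |0|² + |-2|² + |-1|² + |2|² = 9.0000

Frequency domain:
(1/4)Σ|X[k]|² = (1/4)(|-1|² + |1+4i|² + |-1|² + |1-4i|²) = (1/4)·36.0000 = 9.0000

Both sides agree, confirming Parseval's theorem.

Σ|x[n]|² = (1/N)Σ|X[k]|² = 9.0000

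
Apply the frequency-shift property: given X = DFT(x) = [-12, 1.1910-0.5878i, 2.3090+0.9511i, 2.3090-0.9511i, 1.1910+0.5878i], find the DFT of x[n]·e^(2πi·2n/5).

Modulation property: DFT(ω_5^(-2n)·x[n]) = X[(k-2) mod 5], so circularly shift X by 2 positions.

X[k-2] = [2.3090-0.9511i, 1.1910+0.5878i, -12, 1.1910-0.5878i, 2.3090+0.9511i]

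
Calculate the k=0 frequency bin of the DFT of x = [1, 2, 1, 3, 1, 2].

X[0] = Σ(n=0 to 5) x[n] · ω_6^0 = Σ x[n]
= (1) + (2) + (1) + (3) + (1) + (2)

X[0] = 10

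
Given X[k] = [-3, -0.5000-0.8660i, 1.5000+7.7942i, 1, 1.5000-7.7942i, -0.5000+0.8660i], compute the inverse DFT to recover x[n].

x[n] = (1/6) Σ(k=0 to 5) X[k] · e^(2πikn/6)

Computing each x[n]:
x[0] = 0
x[1] = -3
x[2] = 2
x[3] = 0
x[4] = -3
x[5] = 1

x = [0, -3, 2, 0, -3, 1]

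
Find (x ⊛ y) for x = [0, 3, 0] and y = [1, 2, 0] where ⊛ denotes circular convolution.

(x ⊛ y)[n] = Σ(m=0 to 2) x[m] · y[(n-m) mod 3]

Computing each output sample:
(x ⊛ y)[0] = 0
(x ⊛ y)[1] = 3
(x ⊛ y)[2] = 6

x ⊛ y = [0, 3, 6]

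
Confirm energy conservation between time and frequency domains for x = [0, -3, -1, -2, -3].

Time domain:
Σ|x[n]|² = |0|² + |-3|² + |-1|² + |-2|² + |-3|² = 23.0000

Frequency domain:
(1/5)Σ|X[k]|² = (1/5)(|-9|² + |0.5729-0.5878i|² + |3.9271+0.9511i|² + |3.9271-0.9511i|² + |0.5729+0.5878i|²) = (1/5)·115.0000 = 23.0000

Both sides agree, confirming Parseval's theorem.

Σ|x[n]|² = (1/N)Σ|X[k]|² = 23.0000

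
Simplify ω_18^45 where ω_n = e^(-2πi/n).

Since ω_18^18 = 1, powers reduce modulo 18.
45 mod 18 = 9
So ω_18^45 = ω_18^9 = e^(-2πi·9/18)

ω_18^45 = ω_18^9 = -1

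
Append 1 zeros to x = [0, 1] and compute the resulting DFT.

Original 2-point DFT: [1, -1]
Zero-padded 3-point DFT provides frequency interpolation.

DFT_3([x, 0, ...]) = [1, -0.5000-0.8660i, -0.5000+0.8660i]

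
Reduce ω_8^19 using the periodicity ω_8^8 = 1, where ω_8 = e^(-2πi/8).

Since ω_8^8 = 1, powers reduce modulo 8.
19 mod 8 = 3
So ω_8^19 = ω_8^3 = e^(-2πi·3/8)

ω_8^19 = ω_8^3 = -0.7071-0.7071i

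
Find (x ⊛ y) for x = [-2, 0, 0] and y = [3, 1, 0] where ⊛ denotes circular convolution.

(x ⊛ y)[n] = Σ(m=0 to 2) x[m] · y[(n-m) mod 3]

Computing each output sample:
(x ⊛ y)[0] = -6
(x ⊛ y)[1] = -2
(x ⊛ y)[2] = 0

x ⊛ y = [-6, -2, 0]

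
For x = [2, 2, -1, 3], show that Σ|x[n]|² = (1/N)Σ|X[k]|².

Time domain:
Σ|x[n]|² = |2|² + |2|² + |-1|² + |3|² = 18.0000

Frequency domain:
(1/4)Σ|X[k]|² = (1/4)(|6|² + |3+1i|² + |-4|² + |3-1i|²) = (1/4)·72.0000 = 18.0000

Both sides agree, confirming Parseval's theorem.

Σ|x[n]|² = (1/N)Σ|X[k]|² = 18.0000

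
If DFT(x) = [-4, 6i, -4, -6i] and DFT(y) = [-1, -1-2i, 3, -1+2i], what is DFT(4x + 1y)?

By linearity: DFT(4x + 1y) = 4·DFT(x) + 1·DFT(y)
= 4·[-4, 6i, -4, -6i] + 1·[-1, -1-2i, 3, -1+2i]

Computing element-wise:
Z[0] = 4·(-4) + 1·(-1) = -17
Z[1] = 4·(6i) + 1·(-1-2i) = -1+22i
Z[2] = 4·(-4) + 1·(3) = -13
Z[3] = 4·(-6i) + 1·(-1+2i) = -1-22i

DFT(4x + 1y) = 4·X + 1·Y = [-17, -1+22i, -13, -1-22i]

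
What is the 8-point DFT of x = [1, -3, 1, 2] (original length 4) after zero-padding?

Original 4-point DFT: [1, 5i, 3, -5i]
Zero-padded 8-point DFT provides frequency interpolation.

DFT_8([x, 0, ...]) = [1, -2.5355-0.2929i, 5i, 4.5355+1.7071i, 3, 4.5355-1.7071i, -5i, -2.5355+0.2929i]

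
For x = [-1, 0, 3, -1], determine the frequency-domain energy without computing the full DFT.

Parseval: Σ|x[n]|² = (1/N)Σ|X[k]|², so Σ|X[k]|² = N·Σ|x[n]|² = 4·11.0000

Σ|X[k]|² = N·Σ|x[n]|² = 4·11.0000 = 44.0000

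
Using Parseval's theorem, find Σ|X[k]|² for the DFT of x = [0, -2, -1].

Parseval: Σ|x[n]|² = (1/N)Σ|X[k]|², so Σ|X[k]|² = N·Σ|x[n]|² = 3·5.0000

Σ|X[k]|² = N·Σ|x[n]|² = 3·5.0000 = 15.0000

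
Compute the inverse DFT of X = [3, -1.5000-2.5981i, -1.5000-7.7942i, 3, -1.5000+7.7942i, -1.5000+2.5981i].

x[n] = (1/6) Σ(k=0 to 5) X[k] · e^(2πikn/6)

Computing each x[n]:
x[0] = 0
x[1] = 3
x[2] = 0
x[3] = 0
x[4] = 3
x[5] = -3

x = [0, 3, 0, 0, 3, -3]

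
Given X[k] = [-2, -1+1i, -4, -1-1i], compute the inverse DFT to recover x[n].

x[n] = (1/4) Σ(k=0 to 3) X[k] · e^(2πikn/4)

Computing each x[n]:
x[0] = -2
x[1] = 0
x[2] = -1
x[3] = 1

x = [-2, 0, -1, 1]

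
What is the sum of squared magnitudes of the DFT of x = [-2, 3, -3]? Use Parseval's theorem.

Parseval: Σ|x[n]|² = (1/N)Σ|X[k]|², so Σ|X[k]|² = N·Σ|x[n]|² = 3·22.0000

Σ|X[k]|² = N·Σ|x[n]|² = 3·22.0000 = 66.0000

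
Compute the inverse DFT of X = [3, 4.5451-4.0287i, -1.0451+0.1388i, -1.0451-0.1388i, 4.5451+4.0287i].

x[n] = (1/5) Σ(k=0 to 4) X[k] · e^(2πikn/5)

Computing each x[n]:
x[0] = 2
x[1] = 3
x[2] = 0
x[3] = -2
x[4] = 0

x = [2, 3, 0, -2, 0]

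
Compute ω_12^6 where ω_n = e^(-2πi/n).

ω_12^6 = e^(-2πi·6/12)
= cos(-2π·6/12) + i·sin(-2π·6/12)
= cos(-12π/12) + i·sin(-12π/12)

ω_12^6 = cos(-12π/12) + i·sin(-12π/12) = -1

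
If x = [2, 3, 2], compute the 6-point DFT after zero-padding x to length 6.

Original 3-point DFT: [7, -0.5000-0.8660i, -0.5000+0.8660i]
Zero-padded 6-point DFT provides frequency interpolation.

DFT_6([x, 0, ...]) = [7, 2.5000-4.3301i, -0.5000-0.8660i, 1, -0.5000+0.8660i, 2.5000+4.3301i]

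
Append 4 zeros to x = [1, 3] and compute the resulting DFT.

Original 2-point DFT: [4, -2]
Zero-padded 6-point DFT provides frequency interpolation.

DFT_6([x, 0, ...]) = [4, 2.5000-2.5981i, -0.5000-2.5981i, -2, -0.5000+2.5981i, 2.5000+2.5981i]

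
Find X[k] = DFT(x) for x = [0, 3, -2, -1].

X[k] = Σ(n=0 to 3) x[n] · ω_4^(nk)
where ω_4 = e^(-2πi/4)

Computing each X[k]:
X[0] = 0
X[1] = 2-4i
X[2] = -4
X[3] = 2+4i

X = [0, 2-4i, -4, 2+4i]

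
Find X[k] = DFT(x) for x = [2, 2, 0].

X[k] = Σ(n=0 to 2) x[n] · ω_3^(nk)
where ω_3 = e^(-2πi/3)

Computing each X[k]:
X[0] = 4
X[1] = 1.0000-1.7321i
X[2] = 1.0000+1.7321i

X = [4, 1.0000-1.7321i, 1.0000+1.7321i]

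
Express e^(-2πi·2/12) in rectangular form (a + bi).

ω_12^2 = e^(-2πi·2/12)
= cos(-2π·2/12) + i·sin(-2π·2/12)
= cos(-4π/12) + i·sin(-4π/12)

ω_12^2 = cos(-4π/12) + i·sin(-4π/12) = 0.5000-0.8660i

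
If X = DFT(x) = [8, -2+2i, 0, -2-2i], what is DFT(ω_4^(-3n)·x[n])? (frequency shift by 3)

Modulation property: DFT(ω_4^(-3n)·x[n]) = X[(k-3) mod 4], so circularly shift X by 3 positions.

X[k-3] = [-2+2i, 0, -2-2i, 8]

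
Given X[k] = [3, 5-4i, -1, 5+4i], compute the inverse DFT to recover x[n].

x[n] = (1/4) Σ(k=0 to 3) X[k] · e^(2πikn/4)

Computing each x[n]:
x[0] = 3
x[1] = 3
x[2] = -2
x[3] = -1

x = [3, 3, -2, -1]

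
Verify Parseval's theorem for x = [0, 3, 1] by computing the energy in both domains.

Time domain:
Σ|x[n]|² = |0|² + |3|² + |1|² = 10.0000

Frequency domain:
(1/3)Σ|X[k]|² = (1/3)(|4|² + |-2.0000-1.7321i|² + |-2.0000+1.7321i|²) = (1/3)·30.0000 = 10.0000

Both sides agree, confirming Parseval's theorem.

Σ|x[n]|² = (1/N)Σ|X[k]|² = 10.0000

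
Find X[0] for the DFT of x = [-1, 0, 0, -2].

X[0] = Σ(n=0 to 3) x[n] · ω_4^0 = Σ x[n]
= (-1) + (0) + (0) + (-2)

X[0] = -3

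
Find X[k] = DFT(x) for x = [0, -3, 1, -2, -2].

X[k] = Σ(n=0 to 4) x[n] · ω_5^(nk)
where ω_5 = e^(-2πi/5)

Computing each X[k]:
X[0] = -6
X[1] = -0.7361-0.8123i
X[2] = 3.7361+3.4410i
X[3] = 3.7361-3.4410i
X[4] = -0.7361+0.8123i

X = [-6, -0.7361-0.8123i, 3.7361+3.4410i, 3.7361-3.4410i, -0.7361+0.8123i]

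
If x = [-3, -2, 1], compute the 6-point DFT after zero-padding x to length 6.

Original 3-point DFT: [-4, -2.5000+2.5981i, -2.5000-2.5981i]
Zero-padded 6-point DFT provides frequency interpolation.

DFT_6([x, 0, ...]) = [-4, -4.5000+0.8660i, -2.5000+2.5981i, 0, -2.5000-2.5981i, -4.5000-0.8660i]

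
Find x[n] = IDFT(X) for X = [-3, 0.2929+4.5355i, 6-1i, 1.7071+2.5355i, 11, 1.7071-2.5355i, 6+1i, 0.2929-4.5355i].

x[n] = (1/8) Σ(k=0 to 7) X[k] · e^(2πikn/8)

Computing each x[n]:
x[0] = 3
x[1] = -3
x[2] = -1
x[3] = -3
x[4] = 2
x[5] = 0
x[6] = 0
x[7] = -1

x = [3, -3, -1, -3, 2, 0, 0, -1]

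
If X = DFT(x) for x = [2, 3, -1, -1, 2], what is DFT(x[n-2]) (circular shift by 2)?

Time shift by 2: X_shifted[k] = ω_5^(2k) · X[k]
Shifted x = [-1, 2, 2, 3, -1]

DFT(x[n-2]) = [5, -4.7361-2.2654i, -0.2639-2.7144i, -0.2639+2.7144i, -4.7361+2.2654i]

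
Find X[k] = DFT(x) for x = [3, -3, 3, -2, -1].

X[k] = Σ(n=0 to 4) x[n] · ω_5^(nk)
where ω_5 = e^(-2πi/5)

Computing each X[k]:
X[0] = 0
X[1] = 0.9549-1.0368i
X[2] = 6.5451+5.9309i
X[3] = 6.5451-5.9309i
X[4] = 0.9549+1.0368i

X = [0, 0.9549-1.0368i, 6.5451+5.9309i, 6.5451-5.9309i, 0.9549+1.0368i]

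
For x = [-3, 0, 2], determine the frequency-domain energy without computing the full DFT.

Parseval: Σ|x[n]|² = (1/N)Σ|X[k]|², so Σ|X[k]|² = N·Σ|x[n]|² = 3·13.0000

Σ|X[k]|² = N·Σ|x[n]|² = 3·13.0000 = 39.0000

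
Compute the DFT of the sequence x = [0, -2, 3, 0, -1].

X[k] = Σ(n=0 to 4) x[n] · ω_5^(nk)
where ω_5 = e^(-2πi/5)

Computing each X[k]:
X[0] = 0
X[1] = -3.3541-0.8123i
X[2] = 3.3541+3.4410i
X[3] = 3.3541-3.4410i
X[4] = -3.3541+0.8123i

X = [0, -3.3541-0.8123i, 3.3541+3.4410i, 3.3541-3.4410i, -3.3541+0.8123i]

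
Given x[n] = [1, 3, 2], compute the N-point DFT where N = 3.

X[k] = Σ(n=0 to 2) x[n] · ω_3^(nk)
where ω_3 = e^(-2πi/3)

Computing each X[k]:
X[0] = 6
X[1] = -1.5000-0.8660i
X[2] = -1.5000+0.8660i

X = [6, -1.5000-0.8660i, -1.5000+0.8660i]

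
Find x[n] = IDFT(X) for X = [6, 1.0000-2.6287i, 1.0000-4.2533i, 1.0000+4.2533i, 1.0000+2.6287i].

x[n] = (1/5) Σ(k=0 to 4) X[k] · e^(2πikn/5)

Computing each x[n]:
x[0] = 2
x[1] = 3
x[2] = 0
x[3] = 2
x[4] = -1

x = [2, 3, 0, 2, -1]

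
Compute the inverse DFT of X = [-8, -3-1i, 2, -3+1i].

x[n] = (1/4) Σ(k=0 to 3) X[k] · e^(2πikn/4)

Computing each x[n]:
x[0] = -3
x[1] = -2
x[2] = 0
x[3] = -3

x = [-3, -2, 0, -3]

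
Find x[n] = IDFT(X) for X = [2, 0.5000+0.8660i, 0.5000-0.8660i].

x[n] = (1/3) Σ(k=0 to 2) X[k] · e^(2πikn/3)

Computing each x[n]:
x[0] = 1
x[1] = 0
x[2] = 1

x = [1, 0, 1]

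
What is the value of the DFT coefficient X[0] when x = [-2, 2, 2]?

X[0] = Σ(n=0 to 2) x[n] · ω_3^0 = Σ x[n]
= (-2) + (2) + (2)

X[0] = 2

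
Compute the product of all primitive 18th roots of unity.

The primitive 18th roots of unity are ω_18^k for k coprime to 18: k ∈ {1, 5, 7, 11, 13, 17}
Their product equals the constant term of the cyclotomic polynomial Φ_18(x) up to sign.
For n ≥ 3, the product of all primitive nth roots of unity is 1. (For n=1 it is 1; for n=2 it is -1.)

1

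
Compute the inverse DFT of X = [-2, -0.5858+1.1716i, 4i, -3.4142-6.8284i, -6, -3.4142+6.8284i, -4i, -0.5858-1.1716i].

x[n] = (1/8) Σ(k=0 to 7) X[k] · e^(2πikn/8)

Computing each x[n]:
x[0] = -2
x[1] = 1
x[2] = -3
x[3] = 2
x[4] = 0
x[5] = -2
x[6] = 1
x[7] = 1

x = [-2, 1, -3, 2, 0, -2, 1, 1]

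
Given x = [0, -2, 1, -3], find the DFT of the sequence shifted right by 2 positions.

Time shift by 2: X_shifted[k] = ω_4^(2k) · X[k]
Shifted x = [1, -3, 0, -2]

DFT(x[n-2]) = [-4, 1+1i, 6, 1-1i]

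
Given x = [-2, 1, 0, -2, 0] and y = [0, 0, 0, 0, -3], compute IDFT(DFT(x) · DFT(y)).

(x ⊛ y)[n] = Σ(m=0 to 4) x[m] · y[(n-m) mod 5]

Computing each output sample:
(x ⊛ y)[0] = -3
(x ⊛ y)[1] = 0
(x ⊛ y)[2] = 6
(x ⊛ y)[3] = 0
(x ⊛ y)[4] = 6

x ⊛ y = [-3, 0, 6, 0, 6]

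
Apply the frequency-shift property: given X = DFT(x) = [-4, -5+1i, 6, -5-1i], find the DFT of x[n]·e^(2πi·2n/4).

Modulation property: DFT(ω_4^(-2n)·x[n]) = X[(k-2) mod 4], so circularly shift X by 2 positions.

X[k-2] = [6, -5-1i, -4, -5+1i]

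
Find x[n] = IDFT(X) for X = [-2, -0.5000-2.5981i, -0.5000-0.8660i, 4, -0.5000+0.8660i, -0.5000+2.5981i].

x[n] = (1/6) Σ(k=0 to 5) X[k] · e^(2πikn/6)

Computing each x[n]:
x[0] = 0
x[1] = 0
x[2] = 1
x[3] = -1
x[4] = 0
x[5] = -2

x = [0, 0, 1, -1, 0, -2]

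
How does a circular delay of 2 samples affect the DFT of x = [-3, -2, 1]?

Time shift by 2: X_shifted[k] = ω_3^(2k) · X[k]
Shifted x = [-2, 1, -3]

DFT(x[n-2]) = [-4, -1.0000-3.4641i, -1.0000+3.4641i]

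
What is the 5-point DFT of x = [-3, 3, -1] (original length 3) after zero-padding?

Original 3-point DFT: [-1, -4.0000-3.4641i, -4.0000+3.4641i]
Zero-padded 5-point DFT provides frequency interpolation.

DFT_5([x, 0, ...]) = [-1, -1.2639-2.2654i, -5.7361-2.7144i, -5.7361+2.7144i, -1.2639+2.2654i]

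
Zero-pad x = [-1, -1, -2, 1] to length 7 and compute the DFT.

Original 4-point DFT: [-3, 1+2i, -3, 1-2i]
Zero-padded 7-point DFT provides frequency interpolation.

DFT_7([x, 0, ...]) = [-3, -2.0794+2.2978i, 1.6479+0.8890i, -1.5685-2.1047i, -1.5685+2.1047i, 1.6479-0.8890i, -2.0794-2.2978i]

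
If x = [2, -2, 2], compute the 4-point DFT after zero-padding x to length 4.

Original 3-point DFT: [2, 2.0000+3.4641i, 2.0000-3.4641i]
Zero-padded 4-point DFT provides frequency interpolation.

DFT_4([x, 0, ...]) = [2, 2i, 6, -2i]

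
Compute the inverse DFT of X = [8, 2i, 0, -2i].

x[n] = (1/4) Σ(k=0 to 3) X[k] · e^(2πikn/4)

Computing each x[n]:
x[0] = 2
x[1] = 1
x[2] = 2
x[3] = 3

x = [2, 1, 2, 3]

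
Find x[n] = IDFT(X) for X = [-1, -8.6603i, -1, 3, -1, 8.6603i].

x[n] = (1/6) Σ(k=0 to 5) X[k] · e^(2πikn/6)

Computing each x[n]:
x[0] = 0
x[1] = 2
x[2] = 3
x[3] = -1
x[4] = -2
x[5] = -3

x = [0, 2, 3, -1, -2, -3]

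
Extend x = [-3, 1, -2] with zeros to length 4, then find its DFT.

Original 3-point DFT: [-4, -2.5000-2.5981i, -2.5000+2.5981i]
Zero-padded 4-point DFT provides frequency interpolation.

DFT_4([x, 0, ...]) = [-4, -1-1i, -6, -1+1i]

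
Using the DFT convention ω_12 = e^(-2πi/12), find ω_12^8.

ω_12^8 = e^(-2πi·8/12)
= cos(-2π·8/12) + i·sin(-2π·8/12)
= cos(-16π/12) + i·sin(-16π/12)

ω_12^8 = cos(-16π/12) + i·sin(-16π/12) = -0.5000+0.8660i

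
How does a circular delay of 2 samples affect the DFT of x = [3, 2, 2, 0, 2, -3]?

Time shift by 2: X_shifted[k] = ω_6^(2k) · X[k]
Shifted x = [2, -3, 3, 2, 2, 0]

DFT(x[n-2]) = [6, -4.0000+1.7321i, 3.0000+3.4641i, 8, 3.0000-3.4641i, -4.0000-1.7321i]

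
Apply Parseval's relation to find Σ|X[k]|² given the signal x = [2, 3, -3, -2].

Parseval: Σ|x[n]|² = (1/N)Σ|X[k]|², so Σ|X[k]|² = N·Σ|x[n]|² = 4·26.0000

Σ|X[k]|² = N·Σ|x[n]|² = 4·26.0000 = 104.0000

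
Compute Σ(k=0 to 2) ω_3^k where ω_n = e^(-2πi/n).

Sum of all nth roots of unity equals 0 for n > 1 (geometric series with r ≠ 1).

0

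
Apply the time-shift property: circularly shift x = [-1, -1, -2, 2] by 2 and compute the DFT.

Time shift by 2: X_shifted[k] = ω_4^(2k) · X[k]
Shifted x = [-2, 2, -1, -1]

DFT(x[n-2]) = [-2, -1-3i, -4, -1+3i]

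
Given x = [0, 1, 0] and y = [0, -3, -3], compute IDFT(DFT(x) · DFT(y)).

(x ⊛ y)[n] = Σ(m=0 to 2) x[m] · y[(n-m) mod 3]

Computing each output sample:
(x ⊛ y)[0] = -3
(x ⊛ y)[1] = 0
(x ⊛ y)[2] = -3

x ⊛ y = [-3, 0, -3]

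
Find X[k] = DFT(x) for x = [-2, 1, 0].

X[k] = Σ(n=0 to 2) x[n] · ω_3^(nk)
where ω_3 = e^(-2πi/3)

Computing each X[k]:
X[0] = -1
X[1] = -2.5000-0.8660i
X[2] = -2.5000+0.8660i

X = [-1, -2.5000-0.8660i, -2.5000+0.8660i]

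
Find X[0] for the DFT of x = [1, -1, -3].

X[0] = Σ(n=0 to 2) x[n] · ω_3^0 = Σ x[n]
= (1) + (-1) + (-3)

X[0] = -3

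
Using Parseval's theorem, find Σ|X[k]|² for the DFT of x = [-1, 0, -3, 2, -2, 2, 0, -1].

Parseval: Σ|x[n]|² = (1/N)Σ|X[k]|², so Σ|X[k]|² = N·Σ|x[n]|² = 8·23.0000

Σ|X[k]|² = N·Σ|x[n]|² = 8·23.0000 = 184.0000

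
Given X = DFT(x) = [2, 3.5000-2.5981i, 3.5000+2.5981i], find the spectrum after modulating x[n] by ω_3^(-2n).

Modulation property: DFT(ω_3^(-2n)·x[n]) = X[(k-2) mod 3], so circularly shift X by 2 positions.

X[k-2] = [3.5000-2.5981i, 3.5000+2.5981i, 2]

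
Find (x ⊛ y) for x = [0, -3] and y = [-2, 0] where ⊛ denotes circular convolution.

(x ⊛ y)[n] = Σ(m=0 to 1) x[m] · y[(n-m) mod 2]

Computing each output sample:
(x ⊛ y)[0] = 0
(x ⊛ y)[1] = 6

x ⊛ y = [0, 6]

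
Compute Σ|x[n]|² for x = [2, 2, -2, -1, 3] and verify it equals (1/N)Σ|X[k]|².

Time domain:
Σ|x[n]|² = |2|² + |2|² + |-2|² + |-1|² + |3|² = 22.0000

Frequency domain:
(1/5)Σ|X[k]|² = (1/5)(|4|² + |5.9721+1.5388i|² + |-2.9721-0.3633i|² + |-2.9721+0.3633i|² + |5.9721-1.5388i|²) = (1/5)·110.0000 = 22.0000

Both sides agree, confirming Parseval's theorem.

Σ|x[n]|² = (1/N)Σ|X[k]|² = 22.0000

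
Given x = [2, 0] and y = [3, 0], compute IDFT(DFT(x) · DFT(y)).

(x ⊛ y)[n] = Σ(m=0 to 1) x[m] · y[(n-m) mod 2]

Computing each output sample:
(x ⊛ y)[0] = 6
(x ⊛ y)[1] = 0

x ⊛ y = [6, 0]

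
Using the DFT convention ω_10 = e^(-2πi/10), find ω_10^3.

ω_10^3 = e^(-2πi·3/10)
= cos(-2π·3/10) + i·sin(-2π·3/10)
= cos(-6π/10) + i·sin(-6π/10)

ω_10^3 = cos(-6π/10) + i·sin(-6π/10) = -0.3090-0.9511i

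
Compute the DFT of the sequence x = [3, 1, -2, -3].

X[k] = Σ(n=0 to 3) x[n] · ω_4^(nk)
where ω_4 = e^(-2πi/4)

Computing each X[k]:
X[0] = -1
X[1] = 5-4i
X[2] = 3
X[3] = 5+4i

X = [-1, 5-4i, 3, 5+4i]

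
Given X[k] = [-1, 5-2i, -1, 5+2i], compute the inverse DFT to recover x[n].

x[n] = (1/4) Σ(k=0 to 3) X[k] · e^(2πikn/4)

Computing each x[n]:
x[0] = 2
x[1] = 1
x[2] = -3
x[3] = -1

x = [2, 1, -3, -1]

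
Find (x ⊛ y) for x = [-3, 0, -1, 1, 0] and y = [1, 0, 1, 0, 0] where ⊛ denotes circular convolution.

(x ⊛ y)[n] = Σ(m=0 to 4) x[m] · y[(n-m) mod 5]

Computing each output sample:
(x ⊛ y)[0] = -2
(x ⊛ y)[1] = 0
(x ⊛ y)[2] = -4
(x ⊛ y)[3] = 1
(x ⊛ y)[4] = -1

x ⊛ y = [-2, 0, -4, 1, -1]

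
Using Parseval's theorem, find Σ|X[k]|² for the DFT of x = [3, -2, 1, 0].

Parseval: Σ|x[n]|² = (1/N)Σ|X[k]|², so Σ|X[k]|² = N·Σ|x[n]|² = 4·14.0000

Σ|X[k]|² = N·Σ|x[n]|² = 4·14.0000 = 56.0000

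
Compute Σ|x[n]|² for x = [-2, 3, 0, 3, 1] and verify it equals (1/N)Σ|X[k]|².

Time domain:
Σ|x[n]|² = |-2|² + |3|² + |0|² + |3|² + |1|² = 23.0000

Frequency domain:
(1/5)Σ|X[k]|² = (1/5)(|5|² + |-3.1910-0.1388i|² + |-4.3090-4.0287i|² + |-4.3090+4.0287i|² + |-3.1910+0.1388i|²) = (1/5)·115.0000 = 23.0000

Both sides agree, confirming Parseval's theorem.

Σ|x[n]|² = (1/N)Σ|X[k]|² = 23.0000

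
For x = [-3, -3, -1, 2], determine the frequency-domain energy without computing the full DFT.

Parseval: Σ|x[n]|² = (1/N)Σ|X[k]|², so Σ|X[k]|² = N·Σ|x[n]|² = 4·23.0000

Σ|X[k]|² = N·Σ|x[n]|² = 4·23.0000 = 92.0000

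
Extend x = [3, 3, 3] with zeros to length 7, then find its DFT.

Original 3-point DFT: [9, 0, 0]
Zero-padded 7-point DFT provides frequency interpolation.

DFT_7([x, 0, ...]) = [9, 4.2029-5.2703i, -0.3705-1.6231i, 2.1676+1.0438i, 2.1676-1.0438i, -0.3705+1.6231i, 4.2029+5.2703i]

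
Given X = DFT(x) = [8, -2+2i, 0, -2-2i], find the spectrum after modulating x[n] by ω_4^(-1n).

Modulation property: DFT(ω_4^(-1n)·x[n]) = X[(k-1) mod 4], so circularly shift X by 1 positions.

X[k-1] = [-2-2i, 8, -2+2i, 0]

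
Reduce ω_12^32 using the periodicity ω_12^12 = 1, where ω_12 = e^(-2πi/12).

Since ω_12^12 = 1, powers reduce modulo 12.
32 mod 12 = 8
So ω_12^32 = ω_12^8 = e^(-2πi·8/12)

ω_12^32 = ω_12^8 = -0.5000+0.8660i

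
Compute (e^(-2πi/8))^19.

Since ω_8^8 = 1, powers reduce modulo 8.
19 mod 8 = 3
So ω_8^19 = ω_8^3 = e^(-2πi·3/8)

ω_8^19 = ω_8^3 = -0.7071-0.7071i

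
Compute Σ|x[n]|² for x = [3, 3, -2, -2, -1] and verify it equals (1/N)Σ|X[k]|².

Time domain:
Σ|x[n]|² = |3|² + |3|² + |-2|² + |-2|² + |-1|² = 27.0000

Frequency domain:
(1/5)Σ|X[k]|² = (1/5)(|1|² + |6.8541-3.8042i|² + |0.1459-2.3511i|² + |0.1459+2.3511i|² + |6.8541+3.8042i|²) = (1/5)·135.0000 = 27.0000

Both sides agree, confirming Parseval's theorem.

Σ|x[n]|² = (1/N)Σ|X[k]|² = 27.0000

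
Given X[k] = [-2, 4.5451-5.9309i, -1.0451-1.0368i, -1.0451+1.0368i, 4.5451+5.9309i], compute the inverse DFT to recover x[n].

x[n] = (1/5) Σ(k=0 to 4) X[k] · e^(2πikn/5)

Computing each x[n]:
x[0] = 1
x[1] = 3
x[2] = -1
x[3] = -3
x[4] = -2

x = [1, 3, -1, -3, -2]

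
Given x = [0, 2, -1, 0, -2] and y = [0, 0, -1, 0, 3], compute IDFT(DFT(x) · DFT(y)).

(x ⊛ y)[n] = Σ(m=0 to 4) x[m] · y[(n-m) mod 5]

Computing each output sample:
(x ⊛ y)[0] = 6
(x ⊛ y)[1] = -1
(x ⊛ y)[2] = 0
(x ⊛ y)[3] = -8
(x ⊛ y)[4] = 1

x ⊛ y = [6, -1, 0, -8, 1]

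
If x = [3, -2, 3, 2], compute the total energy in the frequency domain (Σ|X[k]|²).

Parseval: Σ|x[n]|² = (1/N)Σ|X[k]|², so Σ|X[k]|² = N·Σ|x[n]|² = 4·26.0000

Σ|X[k]|² = N·Σ|x[n]|² = 4·26.0000 = 104.0000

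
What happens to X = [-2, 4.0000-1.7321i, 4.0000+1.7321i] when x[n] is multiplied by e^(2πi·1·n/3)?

Modulation property: DFT(ω_3^(-1n)·x[n]) = X[(k-1) mod 3], so circularly shift X by 1 positions.

X[k-1] = [4.0000+1.7321i, -2, 4.0000-1.7321i]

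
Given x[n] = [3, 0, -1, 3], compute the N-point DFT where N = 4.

X[k] = Σ(n=0 to 3) x[n] · ω_4^(nk)
where ω_4 = e^(-2πi/4)

Computing each X[k]:
X[0] = 5
X[1] = 4+3i
X[2] = -1
X[3] = 4-3i

X = [5, 4+3i, -1, 4-3i]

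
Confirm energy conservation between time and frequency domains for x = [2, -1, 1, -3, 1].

Time domain:
Σ|x[n]|² = |2|² + |-1|² + |1|² + |-3|² + |1|² = 16.0000

Frequency domain:
(1/5)Σ|X[k]|² = (1/5)(|0|² + |3.6180-0.4490i|² + |1.3820+4.9798i|² + |1.3820-4.9798i|² + |3.6180+0.4490i|²) = (1/5)·80.0000 = 16.0000

Both sides agree, confirming Parseval's theorem.

Σ|x[n]|² = (1/N)Σ|X[k]|² = 16.0000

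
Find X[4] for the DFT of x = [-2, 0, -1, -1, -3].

X[4] = Σ(n=0 to 4) x[n] · ω_5^(4n) where ω_5 = e^(-2πi/5)
= (-2)·ω_5^0 + (0)·ω_5^4 + (-1)·ω_5^8 + (-1)·ω_5^12 + (-3)·ω_5^16

X[4] = -1.3090+2.8532i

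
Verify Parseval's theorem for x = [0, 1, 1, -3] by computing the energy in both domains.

Time domain:
Σ|x[n]|² = |0|² + |1|² + |1|² + |-3|² = 11.0000

Frequency domain:
(1/4)Σ|X[k]|² = (1/4)(|-1|² + |-1-4i|² + |3|² + |-1+4i|²) = (1/4)·44.0000 = 11.0000

Both sides agree, confirming Parseval's theorem.

Σ|x[n]|² = (1/N)Σ|X[k]|² = 11.0000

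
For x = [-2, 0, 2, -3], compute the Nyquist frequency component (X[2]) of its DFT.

X[2] = Σ(n=0 to 3) x[n] · ω_4^(2n) where ω_4 = e^(-2πi/4)
= (-2)·ω_4^0 + (0)·ω_4^2 + (2)·ω_4^4 + (-3)·ω_4^6

X[2] = 3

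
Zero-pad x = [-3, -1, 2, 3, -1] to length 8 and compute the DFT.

Original 5-point DFT: [0, -7.6631+0.5878i, 0.1631-0.9511i, 0.1631+0.9511i, -7.6631-0.5878i]
Zero-padded 8-point DFT provides frequency interpolation.

DFT_8([x, 0, ...]) = [0, -4.8284-3.4142i, -6+4i, 0.8284+0.5858i, -4, 0.8284-0.5858i, -6-4i, -4.8284+3.4142i]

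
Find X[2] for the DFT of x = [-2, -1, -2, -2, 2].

X[2] = Σ(n=0 to 4) x[n] · ω_5^(2n) where ω_5 = e^(-2πi/5)
= (-2)·ω_5^0 + (-1)·ω_5^2 + (-2)·ω_5^4 + (-2)·ω_5^6 + (2)·ω_5^8

X[2] = -4.0451+1.7634i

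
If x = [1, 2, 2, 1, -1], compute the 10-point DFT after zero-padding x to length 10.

Original 5-point DFT: [5, -1.1180-3.4410i, 1.1180-0.8123i, 1.1180+0.8123i, -1.1180+3.4410i]
Zero-padded 10-point DFT provides frequency interpolation.

DFT_10([x, 0, ...]) = [5, 3.7361-3.4410i, -1.1180-3.4410i, -0.7361+0.8123i, 1.1180-0.8123i, -1, 1.1180+0.8123i, -0.7361-0.8123i, -1.1180+3.4410i, 3.7361+3.4410i]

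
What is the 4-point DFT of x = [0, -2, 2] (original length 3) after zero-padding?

Original 3-point DFT: [0, 3.4641i, -3.4641i]
Zero-padded 4-point DFT provides frequency interpolation.

DFT_4([x, 0, ...]) = [0, -2+2i, 4, -2-2i]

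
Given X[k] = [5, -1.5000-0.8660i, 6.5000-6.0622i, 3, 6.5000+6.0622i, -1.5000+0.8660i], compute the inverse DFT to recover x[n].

x[n] = (1/6) Σ(k=0 to 5) X[k] · e^(2πikn/6)

Computing each x[n]:
x[0] = 3
x[1] = 1
x[2] = -1
x[3] = 3
x[4] = 2
x[5] = -3

x = [3, 1, -1, 3, 2, -3]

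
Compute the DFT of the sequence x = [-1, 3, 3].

X[k] = Σ(n=0 to 2) x[n] · ω_3^(nk)
where ω_3 = e^(-2πi/3)

Computing each X[k]:
X[0] = 5
X[1] = -4
X[2] = -4

X = [5, -4, -4]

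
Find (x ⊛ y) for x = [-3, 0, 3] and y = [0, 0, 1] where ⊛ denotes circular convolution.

(x ⊛ y)[n] = Σ(m=0 to 2) x[m] · y[(n-m) mod 3]

Computing each output sample:
(x ⊛ y)[0] = 0
(x ⊛ y)[1] = 3
(x ⊛ y)[2] = -3

x ⊛ y = [0, 3, -3]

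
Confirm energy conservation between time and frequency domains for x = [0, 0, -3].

Time domain:
Σ|x[n]|² = |0|² + |0|² + |-3|² = 9.0000

Frequency domain:
(1/3)Σ|X[k]|² = (1/3)(|-3|² + |1.5000-2.5981i|² + |1.5000+2.5981i|²) = (1/3)·27.0000 = 9.0000

Both sides agree, confirming Parseval's theorem.

Σ|x[n]|² = (1/N)Σ|X[k]|² = 9.0000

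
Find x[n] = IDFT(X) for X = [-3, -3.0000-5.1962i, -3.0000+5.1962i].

x[n] = (1/3) Σ(k=0 to 2) X[k] · e^(2πikn/3)

Computing each x[n]:
x[0] = -3
x[1] = 3
x[2] = -3

x = [-3, 3, -3]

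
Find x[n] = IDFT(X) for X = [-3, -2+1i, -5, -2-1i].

x[n] = (1/4) Σ(k=0 to 3) X[k] · e^(2πikn/4)

Computing each x[n]:
x[0] = -3
x[1] = 0
x[2] = -1
x[3] = 1

x = [-3, 0, -1, 1]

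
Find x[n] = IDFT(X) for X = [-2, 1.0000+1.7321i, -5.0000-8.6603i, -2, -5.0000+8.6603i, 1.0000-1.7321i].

x[n] = (1/6) Σ(k=0 to 5) X[k] · e^(2πikn/6)

Computing each x[n]:
x[0] = -2
x[1] = 3
x[2] = -3
x[3] = -2
x[4] = 3
x[5] = -1

x = [-2, 3, -3, -2, 3, -1]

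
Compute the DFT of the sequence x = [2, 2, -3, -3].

X[k] = Σ(n=0 to 3) x[n] · ω_4^(nk)
where ω_4 = e^(-2πi/4)

Computing each X[k]:
X[0] = -2
X[1] = 5-5i
X[2] = 0
X[3] = 5+5i

X = [-2, 5-5i, 0, 5+5i]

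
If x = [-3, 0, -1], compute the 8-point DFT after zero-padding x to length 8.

Original 3-point DFT: [-4, -2.5000-0.8660i, -2.5000+0.8660i]
Zero-padded 8-point DFT provides frequency interpolation.

DFT_8([x, 0, ...]) = [-4, -3+1i, -2, -3-1i, -4, -3+1i, -2, -3-1i]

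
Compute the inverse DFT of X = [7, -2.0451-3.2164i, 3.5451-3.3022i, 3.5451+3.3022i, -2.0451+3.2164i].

x[n] = (1/5) Σ(k=0 to 4) X[k] · e^(2πikn/5)

Computing each x[n]:
x[0] = 2
x[1] = 2
x[2] = 2
x[3] = 3
x[4] = -2

x = [2, 2, 2, 3, -2]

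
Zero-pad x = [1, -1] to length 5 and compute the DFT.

Original 2-point DFT: [0, 2]
Zero-padded 5-point DFT provides frequency interpolation.

DFT_5([x, 0, ...]) = [0, 0.6910+0.9511i, 1.8090+0.5878i, 1.8090-0.5878i, 0.6910-0.9511i]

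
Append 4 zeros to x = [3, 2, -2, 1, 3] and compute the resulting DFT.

Original 5-point DFT: [7, 5.3541+2.7144i, -1.3541-2.2654i, -1.3541+2.2654i, 5.3541-2.7144i]
Zero-padded 9-point DFT provides frequency interpolation.

DFT_9([x, 0, ...]) = [7, 0.8657-1.2080i, 7.0248+1.5088i, 2.5000-6.0622i, -0.3905+0.1188i, -0.3905-0.1188i, 2.5000+6.0622i, 7.0248-1.5088i, 0.8657+1.2080i]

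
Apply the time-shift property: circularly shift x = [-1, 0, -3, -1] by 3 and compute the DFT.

Time shift by 3: X_shifted[k] = ω_4^(3k) · X[k]
Shifted x = [0, -3, -1, -1]

DFT(x[n-3]) = [-5, 1+2i, 3, 1-2i]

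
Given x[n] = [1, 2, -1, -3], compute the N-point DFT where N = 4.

X[k] = Σ(n=0 to 3) x[n] · ω_4^(nk)
where ω_4 = e^(-2πi/4)

Computing each X[k]:
X[0] = -1
X[1] = 2-5i
X[2] = 1
X[3] = 2+5i

X = [-1, 2-5i, 1, 2+5i]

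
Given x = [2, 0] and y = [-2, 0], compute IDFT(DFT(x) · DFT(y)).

(x ⊛ y)[n] = Σ(m=0 to 1) x[m] · y[(n-m) mod 2]

Computing each output sample:
(x ⊛ y)[0] = -4
(x ⊛ y)[1] = 0

x ⊛ y = [-4, 0]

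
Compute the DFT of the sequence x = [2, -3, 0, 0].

X[k] = Σ(n=0 to 3) x[n] · ω_4^(nk)
where ω_4 = e^(-2πi/4)

Computing each X[k]:
X[0] = -1
X[1] = 2+3i
X[2] = 5
X[3] = 2-3i

X = [-1, 2+3i, 5, 2-3i]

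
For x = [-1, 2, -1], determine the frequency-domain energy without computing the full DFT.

Parseval: Σ|x[n]|² = (1/N)Σ|X[k]|², so Σ|X[k]|² = N·Σ|x[n]|² = 3·6.0000

Σ|X[k]|² = N·Σ|x[n]|² = 3·6.0000 = 18.0000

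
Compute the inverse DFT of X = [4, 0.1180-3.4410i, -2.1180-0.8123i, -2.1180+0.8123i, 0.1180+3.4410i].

x[n] = (1/5) Σ(k=0 to 4) X[k] · e^(2πikn/5)

Computing each x[n]:
x[0] = 0
x[1] = 3
x[2] = 1
x[3] = 0
x[4] = 0

x = [0, 3, 1, 0, 0]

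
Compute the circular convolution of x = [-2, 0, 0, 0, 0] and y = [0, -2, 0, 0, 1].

(x ⊛ y)[n] = Σ(m=0 to 4) x[m] · y[(n-m) mod 5]

Computing each output sample:
(x ⊛ y)[0] = 0
(x ⊛ y)[1] = 4
(x ⊛ y)[2] = 0
(x ⊛ y)[3] = 0
(x ⊛ y)[4] = -2

x ⊛ y = [0, 4, 0, 0, -2]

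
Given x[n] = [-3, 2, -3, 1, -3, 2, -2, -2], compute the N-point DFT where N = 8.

X[k] = Σ(n=0 to 7) x[n] · ω_8^(nk)
where ω_8 = e^(-2πi/8)

Computing each X[k]:
X[0] = -8
X[1] = -2.1213-1.1213i
X[2] = -1-5i
X[3] = 2.1213-3.1213i
X[4] = -14
X[5] = 2.1213+3.1213i
X[6] = -1+5i
X[7] = -2.1213+1.1213i

X = [-8, -2.1213-1.1213i, -1-5i, 2.1213-3.1213i, -14, 2.1213+3.1213i, -1+5i, -2.1213+1.1213i]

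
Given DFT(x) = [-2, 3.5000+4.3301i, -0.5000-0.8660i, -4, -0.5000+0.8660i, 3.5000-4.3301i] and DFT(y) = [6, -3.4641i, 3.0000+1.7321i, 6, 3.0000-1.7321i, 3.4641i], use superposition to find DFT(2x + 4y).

By linearity: DFT(2x + 4y) = 2·DFT(x) + 4·DFT(y)
= 2·[-2, 3.5000+4.3301i, -0.5000-0.8660i, -4, -0.5000+0.8660i, 3.5000-4.3301i] + 4·[6, -3.4641i, 3.0000+1.7321i, 6, 3.0000-1.7321i, 3.4641i]

Computing element-wise:
Z[0] = 2·(-2) + 4·(6) = 20
Z[1] = 2·(3.5000+4.3301i) + 4·(-3.4641i) = 7.0000-5.1962i
Z[2] = 2·(-0.5000-0.8660i) + 4·(3.0000+1.7321i) = 11.0000+5.1964i
Z[3] = 2·(-4) + 4·(6) = 16
Z[4] = 2·(-0.5000+0.8660i) + 4·(3.0000-1.7321i) = 11.0000-5.1964i
Z[5] = 2·(3.5000-4.3301i) + 4·(3.4641i) = 7.0000+5.1962i

DFT(2x + 4y) = 2·X + 4·Y = [20, 7.0000-5.1962i, 11.0000+5.1964i, 16, 11.0000-5.1964i, 7.0000+5.1962i]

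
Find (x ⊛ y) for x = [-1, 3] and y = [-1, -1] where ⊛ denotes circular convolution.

(x ⊛ y)[n] = Σ(m=0 to 1) x[m] · y[(n-m) mod 2]

Computing each output sample:
(x ⊛ y)[0] = -2
(x ⊛ y)[1] = -2

x ⊛ y = [-2, -2]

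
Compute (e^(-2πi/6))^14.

Since ω_6^6 = 1, powers reduce modulo 6.
14 mod 6 = 2
So ω_6^14 = ω_6^2 = e^(-2πi·2/6)

ω_6^14 = ω_6^2 = -0.5000-0.8660i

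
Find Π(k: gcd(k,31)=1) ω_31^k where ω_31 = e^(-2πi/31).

The primitive 31st roots of unity are ω_31^k for k coprime to 31: k ∈ {1, 2, 3, 4, 5, 6, 7, 8, 9, 10, 11, 12, 13, 14, 15, 16, 17, 18, 19, 20, 21, 22, 23, 24, 25, 26, 27, 28, 29, 30}
Their product equals the constant term of the cyclotomic polynomial Φ_31(x) up to sign.
For n ≥ 3, the product of all primitive nth roots of unity is 1. (For n=1 it is 1; for n=2 it is -1.)

1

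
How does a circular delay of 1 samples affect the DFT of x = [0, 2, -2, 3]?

Time shift by 1: X_shifted[k] = ω_4^(1k) · X[k]
Shifted x = [3, 0, 2, -2]

DFT(x[n-1]) = [3, 1-2i, 7, 1+2i]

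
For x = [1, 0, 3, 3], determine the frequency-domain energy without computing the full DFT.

Parseval: Σ|x[n]|² = (1/N)Σ|X[k]|², so Σ|X[k]|² = N·Σ|x[n]|² = 4·19.0000

Σ|X[k]|² = N·Σ|x[n]|² = 4·19.0000 = 76.0000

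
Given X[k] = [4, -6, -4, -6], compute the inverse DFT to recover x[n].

x[n] = (1/4) Σ(k=0 to 3) X[k] · e^(2πikn/4)

Computing each x[n]:
x[0] = -3
x[1] = 2
x[2] = 3
x[3] = 2

x = [-3, 2, 3, 2]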